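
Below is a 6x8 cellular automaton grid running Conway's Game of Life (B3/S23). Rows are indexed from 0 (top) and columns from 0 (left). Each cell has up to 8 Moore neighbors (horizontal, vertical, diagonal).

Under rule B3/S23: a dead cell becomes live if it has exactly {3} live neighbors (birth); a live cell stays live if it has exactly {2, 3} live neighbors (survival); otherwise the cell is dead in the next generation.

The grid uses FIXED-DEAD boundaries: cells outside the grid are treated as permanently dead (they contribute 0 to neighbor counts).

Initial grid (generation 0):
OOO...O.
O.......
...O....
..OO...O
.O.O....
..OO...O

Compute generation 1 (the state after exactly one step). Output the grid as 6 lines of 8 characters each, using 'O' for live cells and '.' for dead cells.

Answer: OO......
O.O.....
..OO....
...OO...
.O..O...
..OO....

Derivation:
Simulating step by step:
Generation 0 (given above): 14 live cells
Generation 1: 12 live cells
(generation 1 grid is the final answer)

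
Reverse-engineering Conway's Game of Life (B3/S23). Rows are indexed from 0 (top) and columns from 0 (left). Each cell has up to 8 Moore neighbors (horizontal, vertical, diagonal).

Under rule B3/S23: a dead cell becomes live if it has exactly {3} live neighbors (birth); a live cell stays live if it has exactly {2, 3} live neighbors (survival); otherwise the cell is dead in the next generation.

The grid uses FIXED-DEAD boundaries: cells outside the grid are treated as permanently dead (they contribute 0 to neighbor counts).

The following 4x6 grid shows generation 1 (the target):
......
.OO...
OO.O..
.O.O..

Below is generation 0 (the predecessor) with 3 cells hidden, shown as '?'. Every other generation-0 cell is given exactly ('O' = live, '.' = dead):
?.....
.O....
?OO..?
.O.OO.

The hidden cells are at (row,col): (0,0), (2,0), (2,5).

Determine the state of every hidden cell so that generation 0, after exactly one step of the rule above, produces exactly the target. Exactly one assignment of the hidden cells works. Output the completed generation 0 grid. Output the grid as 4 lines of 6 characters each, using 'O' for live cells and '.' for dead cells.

Answer: ......
.O....
.OO...
.O.OO.

Derivation:
Hidden generation-0 cells (in order): (0,0), (2,0), (2,5).
A hidden cell only influences target cells in its own 3x3 neighborhood. Try each of the 2^3 = 8 assignments, step the completed generation 0 forward once under B3/S23, and compare with the target:
  (0,0)=. (2,0)=. (2,5)=. -> step reproduces the target at every cell -> ACCEPT
  (0,0)=. (2,0)=. (2,5)=O -> step gives (2,4)='O' but target has '.' -> reject
  (0,0)=. (2,0)=O (2,5)=. -> step gives (1,0)='O' but target has '.' -> reject
  (0,0)=. (2,0)=O (2,5)=O -> step gives (1,0)='O' but target has '.' -> reject
  (0,0)=O (2,0)=. (2,5)=. -> step gives (1,0)='O' but target has '.' -> reject
  (0,0)=O (2,0)=. (2,5)=O -> step gives (1,0)='O' but target has '.' -> reject
  (0,0)=O (2,0)=O (2,5)=. -> step gives (1,1)='.' but target has 'O' -> reject
  (0,0)=O (2,0)=O (2,5)=O -> step gives (1,1)='.' but target has 'O' -> reject
Unique solution: (0,0)=dead, (2,0)=dead, (2,5)=dead.
Check: live-neighbor counts of every cell in the completed generation 0:
111000
223100
334321
224211
Applying B3/S23 to generation 0 with these counts gives:
......
.OO...
OO.O..
.O.O..
which matches the target exactly.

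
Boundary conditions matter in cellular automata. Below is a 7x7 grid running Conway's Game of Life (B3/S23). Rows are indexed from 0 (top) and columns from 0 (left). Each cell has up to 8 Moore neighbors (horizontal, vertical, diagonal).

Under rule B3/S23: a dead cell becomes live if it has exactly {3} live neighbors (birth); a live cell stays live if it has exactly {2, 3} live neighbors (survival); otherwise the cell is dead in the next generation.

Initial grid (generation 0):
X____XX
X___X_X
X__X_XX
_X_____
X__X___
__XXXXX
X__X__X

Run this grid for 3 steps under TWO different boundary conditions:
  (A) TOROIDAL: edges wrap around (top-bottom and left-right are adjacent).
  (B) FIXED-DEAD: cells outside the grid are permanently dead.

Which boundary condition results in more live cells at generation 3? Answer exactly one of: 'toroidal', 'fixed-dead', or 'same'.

Under TOROIDAL boundary, generation 3:
_____XX
_______
X___XXX
X______
____XXX
___X_X_
XX_XXXX
Population = 18

Under FIXED-DEAD boundary, generation 3:
_______
____XX_
_____X_
____X_X
____X__
_X_X___
_XX_XXX
Population = 13

Comparison: toroidal=18, fixed-dead=13 -> toroidal

Answer: toroidal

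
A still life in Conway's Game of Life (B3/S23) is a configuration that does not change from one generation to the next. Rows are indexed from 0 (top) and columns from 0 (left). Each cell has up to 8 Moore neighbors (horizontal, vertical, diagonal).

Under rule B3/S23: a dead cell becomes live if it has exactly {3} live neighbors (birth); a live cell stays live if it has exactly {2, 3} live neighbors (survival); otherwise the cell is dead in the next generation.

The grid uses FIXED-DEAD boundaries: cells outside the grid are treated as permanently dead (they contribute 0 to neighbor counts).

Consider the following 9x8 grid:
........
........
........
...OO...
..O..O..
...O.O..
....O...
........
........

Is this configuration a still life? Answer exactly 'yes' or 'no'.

Compute generation 1 and compare to generation 0 (given above):
Generation 1:
........
........
........
...OO...
..O..O..
...O.O..
....O...
........
........
The grids are IDENTICAL -> still life.

Answer: yes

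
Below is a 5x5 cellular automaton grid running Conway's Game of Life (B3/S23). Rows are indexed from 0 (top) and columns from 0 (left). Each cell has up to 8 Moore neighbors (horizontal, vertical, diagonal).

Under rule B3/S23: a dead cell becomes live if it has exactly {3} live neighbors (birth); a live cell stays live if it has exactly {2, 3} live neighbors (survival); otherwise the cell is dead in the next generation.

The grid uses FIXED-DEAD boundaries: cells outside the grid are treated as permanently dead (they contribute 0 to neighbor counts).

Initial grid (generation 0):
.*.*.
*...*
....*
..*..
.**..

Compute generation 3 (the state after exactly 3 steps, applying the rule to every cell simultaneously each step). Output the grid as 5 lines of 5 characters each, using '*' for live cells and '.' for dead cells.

Answer: .....
.....
..***
.....
.....

Derivation:
Simulating step by step:
Generation 0 (given above): 8 live cells
Generation 1: 8 live cells
.....
...**
...*.
.***.
.**..
Generation 2: 6 live cells
.....
...**
.....
.*.*.
.*.*.
Generation 3: 3 live cells
(generation 3 grid is the final answer)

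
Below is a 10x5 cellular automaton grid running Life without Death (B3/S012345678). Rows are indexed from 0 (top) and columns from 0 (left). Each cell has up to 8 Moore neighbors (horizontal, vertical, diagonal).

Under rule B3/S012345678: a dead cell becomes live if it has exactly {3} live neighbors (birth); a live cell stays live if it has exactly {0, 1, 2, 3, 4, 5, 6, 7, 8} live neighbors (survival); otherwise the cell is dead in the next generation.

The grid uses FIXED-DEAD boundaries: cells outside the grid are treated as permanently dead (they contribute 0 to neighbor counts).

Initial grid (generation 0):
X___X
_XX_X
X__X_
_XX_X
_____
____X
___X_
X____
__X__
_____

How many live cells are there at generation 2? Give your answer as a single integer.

Simulating step by step:
Generation 0 (given above): 14 live cells
Generation 1: 20 live cells
XX_XX
XXX_X
X__XX
_XXXX
___X_
____X
___X_
X____
__X__
_____
Generation 2: 21 live cells
XX_XX
XXX_X
X__XX
_XXXX
___X_
___XX
___X_
X____
__X__
_____
Population at generation 2: 21

Answer: 21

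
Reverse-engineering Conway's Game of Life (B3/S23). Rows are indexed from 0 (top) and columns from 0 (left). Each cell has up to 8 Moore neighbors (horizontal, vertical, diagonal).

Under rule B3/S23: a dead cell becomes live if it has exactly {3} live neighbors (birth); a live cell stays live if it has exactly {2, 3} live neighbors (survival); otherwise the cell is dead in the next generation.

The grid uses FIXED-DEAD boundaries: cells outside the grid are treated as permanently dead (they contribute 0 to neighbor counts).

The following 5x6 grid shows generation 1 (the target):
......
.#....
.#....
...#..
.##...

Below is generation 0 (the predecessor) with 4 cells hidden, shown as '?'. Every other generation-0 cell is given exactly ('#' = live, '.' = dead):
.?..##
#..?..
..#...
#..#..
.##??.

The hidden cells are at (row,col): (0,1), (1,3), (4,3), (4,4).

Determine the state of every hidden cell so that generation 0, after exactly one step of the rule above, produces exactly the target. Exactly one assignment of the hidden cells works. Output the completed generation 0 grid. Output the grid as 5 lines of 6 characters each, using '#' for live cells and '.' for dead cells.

Answer: .#..##
#.....
..#...
#..#..
.##...

Derivation:
Hidden generation-0 cells (in order): (0,1), (1,3), (4,3), (4,4).
A hidden cell only influences target cells in its own 3x3 neighborhood. Try each of the 2^4 = 16 assignments, step the completed generation 0 forward once under B3/S23, and compare with the target:
  (0,1)=. (1,3)=. (4,3)=. (4,4)=. -> step gives (1,1)='.' but target has '#' -> reject
  (0,1)=. (1,3)=. (4,3)=. (4,4)=# -> step gives (1,1)='.' but target has '#' -> reject
  (0,1)=. (1,3)=. (4,3)=# (4,4)=. -> step gives (1,1)='.' but target has '#' -> reject
  (0,1)=. (1,3)=. (4,3)=# (4,4)=# -> step gives (1,1)='.' but target has '#' -> reject
  (0,1)=. (1,3)=# (4,3)=. (4,4)=. -> step gives (0,4)='#' but target has '.' -> reject
  (0,1)=. (1,3)=# (4,3)=. (4,4)=# -> step gives (0,4)='#' but target has '.' -> reject
  (0,1)=. (1,3)=# (4,3)=# (4,4)=. -> step gives (0,4)='#' but target has '.' -> reject
  (0,1)=. (1,3)=# (4,3)=# (4,4)=# -> step gives (0,4)='#' but target has '.' -> reject
  (0,1)=# (1,3)=. (4,3)=. (4,4)=. -> step reproduces the target at every cell -> ACCEPT
  (0,1)=# (1,3)=. (4,3)=. (4,4)=# -> step gives (4,3)='#' but target has '.' -> reject
  (0,1)=# (1,3)=. (4,3)=# (4,4)=. -> step gives (4,3)='#' but target has '.' -> reject
  (0,1)=# (1,3)=. (4,3)=# (4,4)=# -> step gives (3,3)='.' but target has '#' -> reject
  (0,1)=# (1,3)=# (4,3)=. (4,4)=. -> step gives (0,4)='#' but target has '.' -> reject
  (0,1)=# (1,3)=# (4,3)=. (4,4)=# -> step gives (0,4)='#' but target has '.' -> reject
  (0,1)=# (1,3)=# (4,3)=# (4,4)=. -> step gives (0,4)='#' but target has '.' -> reject
  (0,1)=# (1,3)=# (4,3)=# (4,4)=# -> step gives (0,4)='#' but target has '.' -> reject
Unique solution: (0,1)=live, (1,3)=dead, (4,3)=dead, (4,4)=dead.
Check: live-neighbor counts of every cell in the completed generation 0:
211111
132222
231210
144210
222210
Applying B3/S23 to generation 0 with these counts gives:
......
.#....
.#....
...#..
.##...
which matches the target exactly.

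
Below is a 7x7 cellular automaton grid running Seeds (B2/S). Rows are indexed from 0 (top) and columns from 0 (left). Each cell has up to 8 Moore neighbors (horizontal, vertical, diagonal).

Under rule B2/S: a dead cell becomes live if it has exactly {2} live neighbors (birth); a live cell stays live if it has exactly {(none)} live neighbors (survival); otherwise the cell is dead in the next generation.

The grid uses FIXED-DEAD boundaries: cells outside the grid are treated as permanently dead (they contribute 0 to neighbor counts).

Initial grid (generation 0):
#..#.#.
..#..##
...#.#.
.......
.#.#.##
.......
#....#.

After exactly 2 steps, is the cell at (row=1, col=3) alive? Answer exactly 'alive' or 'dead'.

Answer: alive

Derivation:
Simulating step by step:
Generation 0 (given above): 14 live cells
Generation 1: 10 live cells
.##....
.#.....
..#....
...#...
..#.#..
###....
.......
Generation 2: 10 live cells
#......
#..#...
.#.#...
.#..#..
#......
.......
#.#....

Cell (1,3) at generation 2: 1 -> alive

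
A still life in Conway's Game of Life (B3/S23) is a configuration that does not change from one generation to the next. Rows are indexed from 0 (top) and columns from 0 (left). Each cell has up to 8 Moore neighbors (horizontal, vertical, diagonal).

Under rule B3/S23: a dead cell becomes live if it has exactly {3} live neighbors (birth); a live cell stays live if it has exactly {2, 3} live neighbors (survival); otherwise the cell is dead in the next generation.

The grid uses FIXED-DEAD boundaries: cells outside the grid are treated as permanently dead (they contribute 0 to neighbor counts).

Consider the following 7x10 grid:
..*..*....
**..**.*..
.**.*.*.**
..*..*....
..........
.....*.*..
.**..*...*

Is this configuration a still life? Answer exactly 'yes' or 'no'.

Answer: no

Derivation:
Compute generation 1 and compare to generation 0 (given above):
Generation 1:
.*..***...
*...*..**.
*.*.*.***.
.***.*....
......*...
......*...
......*...
Cell (0,1) differs: gen0=0 vs gen1=1 -> NOT a still life.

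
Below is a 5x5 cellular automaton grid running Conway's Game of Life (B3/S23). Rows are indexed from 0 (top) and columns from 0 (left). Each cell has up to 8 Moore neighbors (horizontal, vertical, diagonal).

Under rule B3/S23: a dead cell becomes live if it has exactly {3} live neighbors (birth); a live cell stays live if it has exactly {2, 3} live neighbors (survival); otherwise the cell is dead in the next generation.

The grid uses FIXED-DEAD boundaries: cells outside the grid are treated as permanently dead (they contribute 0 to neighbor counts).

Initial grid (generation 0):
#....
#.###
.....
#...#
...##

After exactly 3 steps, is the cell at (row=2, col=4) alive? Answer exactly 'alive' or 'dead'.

Simulating step by step:
Generation 0 (given above): 9 live cells
Generation 1: 10 live cells
.#.#.
.#.#.
.#..#
...##
...##
Generation 2: 8 live cells
.....
##.##
....#
..#..
...##
Generation 3: 7 live cells
.....
...##
.##.#
....#
...#.

Cell (2,4) at generation 3: 1 -> alive

Answer: alive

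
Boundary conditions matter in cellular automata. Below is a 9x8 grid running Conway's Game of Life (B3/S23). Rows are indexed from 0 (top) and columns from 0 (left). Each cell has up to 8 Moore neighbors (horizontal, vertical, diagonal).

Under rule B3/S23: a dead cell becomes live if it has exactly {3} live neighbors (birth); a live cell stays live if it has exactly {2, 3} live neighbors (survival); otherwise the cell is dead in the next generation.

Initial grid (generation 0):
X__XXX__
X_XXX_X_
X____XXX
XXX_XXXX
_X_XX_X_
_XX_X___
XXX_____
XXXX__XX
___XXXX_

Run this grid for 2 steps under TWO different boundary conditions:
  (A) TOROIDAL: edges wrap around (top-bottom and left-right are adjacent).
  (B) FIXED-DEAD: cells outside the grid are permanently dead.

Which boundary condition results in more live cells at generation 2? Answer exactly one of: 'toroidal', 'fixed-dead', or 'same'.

Answer: fixed-dead

Derivation:
Under TOROIDAL boundary, generation 2:
_X______
_X______
_X______
________
_____X__
_____X__
_____X__
________
________
Population = 6

Under FIXED-DEAD boundary, generation 2:
_XX_____
X_X_____
X_______
_X______
_____XX_
_____XX_
_____XX_
____X__X
____XX_X
Population = 17

Comparison: toroidal=6, fixed-dead=17 -> fixed-dead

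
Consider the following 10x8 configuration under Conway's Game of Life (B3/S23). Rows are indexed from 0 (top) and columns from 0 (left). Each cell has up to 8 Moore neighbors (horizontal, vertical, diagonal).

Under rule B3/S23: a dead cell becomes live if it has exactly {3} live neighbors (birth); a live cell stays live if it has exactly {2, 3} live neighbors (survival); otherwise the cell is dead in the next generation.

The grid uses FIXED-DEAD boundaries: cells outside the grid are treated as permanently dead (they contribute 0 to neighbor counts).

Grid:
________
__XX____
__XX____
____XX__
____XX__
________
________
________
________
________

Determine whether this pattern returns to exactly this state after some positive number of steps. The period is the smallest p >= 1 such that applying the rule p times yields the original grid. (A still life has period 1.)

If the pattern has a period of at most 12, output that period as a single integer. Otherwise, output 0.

Simulating and comparing each generation to the original:
Gen 0 (original, given above): 8 live cells
Gen 1: 6 live cells, differs from original
Gen 2: 8 live cells, MATCHES original -> period = 2

Answer: 2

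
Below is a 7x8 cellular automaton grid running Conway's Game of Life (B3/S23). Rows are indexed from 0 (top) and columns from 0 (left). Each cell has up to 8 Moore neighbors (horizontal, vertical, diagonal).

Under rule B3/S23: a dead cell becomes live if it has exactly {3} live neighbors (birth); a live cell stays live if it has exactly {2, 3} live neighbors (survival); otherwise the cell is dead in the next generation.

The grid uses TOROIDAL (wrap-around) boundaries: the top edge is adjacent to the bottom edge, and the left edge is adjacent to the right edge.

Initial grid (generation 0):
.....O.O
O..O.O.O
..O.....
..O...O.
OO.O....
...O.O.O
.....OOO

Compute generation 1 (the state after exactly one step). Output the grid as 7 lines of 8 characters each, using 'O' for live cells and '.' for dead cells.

Simulating step by step:
Generation 0 (given above): 18 live cells
Generation 1: 23 live cells
(generation 1 grid is the final answer)

Answer: .....O..
O...O..O
.OOO..OO
..OO....
OO.OO.OO
..O..O.O
O....O.O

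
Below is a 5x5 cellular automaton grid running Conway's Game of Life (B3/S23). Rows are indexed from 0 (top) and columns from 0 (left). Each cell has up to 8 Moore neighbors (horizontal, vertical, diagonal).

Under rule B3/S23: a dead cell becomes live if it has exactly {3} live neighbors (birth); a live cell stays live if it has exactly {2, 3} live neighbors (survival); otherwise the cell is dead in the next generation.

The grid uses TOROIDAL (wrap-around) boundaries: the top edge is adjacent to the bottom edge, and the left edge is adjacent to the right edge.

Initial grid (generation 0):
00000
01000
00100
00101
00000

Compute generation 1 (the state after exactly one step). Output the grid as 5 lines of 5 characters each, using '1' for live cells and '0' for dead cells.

Simulating step by step:
Generation 0 (given above): 4 live cells
Generation 1: 4 live cells
(generation 1 grid is the final answer)

Answer: 00000
00000
01110
00010
00000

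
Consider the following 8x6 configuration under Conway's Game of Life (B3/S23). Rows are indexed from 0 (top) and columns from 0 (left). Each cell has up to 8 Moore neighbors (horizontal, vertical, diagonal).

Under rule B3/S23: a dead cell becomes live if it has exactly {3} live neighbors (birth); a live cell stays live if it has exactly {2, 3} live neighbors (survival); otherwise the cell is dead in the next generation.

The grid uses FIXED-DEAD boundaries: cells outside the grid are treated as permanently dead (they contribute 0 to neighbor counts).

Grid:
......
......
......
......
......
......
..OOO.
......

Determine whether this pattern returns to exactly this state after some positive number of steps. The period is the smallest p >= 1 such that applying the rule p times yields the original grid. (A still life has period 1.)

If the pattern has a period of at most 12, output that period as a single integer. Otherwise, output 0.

Answer: 2

Derivation:
Simulating and comparing each generation to the original:
Gen 0 (original, given above): 3 live cells
Gen 1: 3 live cells, differs from original
Gen 2: 3 live cells, MATCHES original -> period = 2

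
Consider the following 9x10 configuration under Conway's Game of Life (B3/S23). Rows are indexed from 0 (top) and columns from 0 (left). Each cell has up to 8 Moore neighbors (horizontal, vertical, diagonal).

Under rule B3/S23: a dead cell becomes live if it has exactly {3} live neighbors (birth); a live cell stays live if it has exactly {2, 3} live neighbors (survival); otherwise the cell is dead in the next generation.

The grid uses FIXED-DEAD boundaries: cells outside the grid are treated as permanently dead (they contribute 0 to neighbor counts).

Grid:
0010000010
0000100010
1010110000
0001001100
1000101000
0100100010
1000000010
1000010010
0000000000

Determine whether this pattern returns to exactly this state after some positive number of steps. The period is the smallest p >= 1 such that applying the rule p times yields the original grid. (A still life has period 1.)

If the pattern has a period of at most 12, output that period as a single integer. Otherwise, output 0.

Answer: 0

Derivation:
Simulating and comparing each generation to the original:
Gen 0 (original, given above): 22 live cells
Gen 1: 23 live cells, differs from original
Gen 2: 22 live cells, differs from original
Gen 3: 15 live cells, differs from original
Gen 4: 15 live cells, differs from original
Gen 5: 17 live cells, differs from original
Gen 6: 15 live cells, differs from original
Gen 7: 20 live cells, differs from original
Gen 8: 17 live cells, differs from original
Gen 9: 16 live cells, differs from original
Gen 10: 11 live cells, differs from original
Gen 11: 12 live cells, differs from original
Gen 12: 8 live cells, differs from original
No period found within 12 steps.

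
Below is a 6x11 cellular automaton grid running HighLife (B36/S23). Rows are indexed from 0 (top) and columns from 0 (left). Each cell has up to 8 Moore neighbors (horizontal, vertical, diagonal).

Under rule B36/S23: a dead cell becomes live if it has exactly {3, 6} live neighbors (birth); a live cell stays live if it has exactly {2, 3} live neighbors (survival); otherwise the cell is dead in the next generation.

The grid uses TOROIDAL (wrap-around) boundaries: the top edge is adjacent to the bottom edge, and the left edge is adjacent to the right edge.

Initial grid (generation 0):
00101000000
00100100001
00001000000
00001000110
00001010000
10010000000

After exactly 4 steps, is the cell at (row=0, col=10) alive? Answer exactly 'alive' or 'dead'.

Answer: dead

Derivation:
Simulating step by step:
Generation 0 (given above): 13 live cells
Generation 1: 17 live cells
01101000000
00001100000
00011100010
00011000000
00011100000
00011100000
Generation 2: 4 live cells
00100000000
00100000000
00000000000
00100000000
00100000000
00000000000
Generation 3: 0 live cells
00000000000
00000000000
00000000000
00000000000
00000000000
00000000000
Generation 4: 0 live cells
00000000000
00000000000
00000000000
00000000000
00000000000
00000000000

Cell (0,10) at generation 4: 0 -> dead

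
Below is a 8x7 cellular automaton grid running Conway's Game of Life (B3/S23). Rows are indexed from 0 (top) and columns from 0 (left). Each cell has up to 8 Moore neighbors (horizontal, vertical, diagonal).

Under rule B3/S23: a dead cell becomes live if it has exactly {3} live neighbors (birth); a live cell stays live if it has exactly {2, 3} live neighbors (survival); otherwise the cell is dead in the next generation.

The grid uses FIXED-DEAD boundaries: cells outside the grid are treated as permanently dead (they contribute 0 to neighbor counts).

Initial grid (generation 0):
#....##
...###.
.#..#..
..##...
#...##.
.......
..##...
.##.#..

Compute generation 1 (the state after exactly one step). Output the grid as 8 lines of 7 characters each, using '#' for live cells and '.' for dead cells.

Answer: .....##
...#..#
.....#.
.###.#.
...##..
...##..
.###...
.##....

Derivation:
Simulating step by step:
Generation 0 (given above): 18 live cells
Generation 1: 18 live cells
(generation 1 grid is the final answer)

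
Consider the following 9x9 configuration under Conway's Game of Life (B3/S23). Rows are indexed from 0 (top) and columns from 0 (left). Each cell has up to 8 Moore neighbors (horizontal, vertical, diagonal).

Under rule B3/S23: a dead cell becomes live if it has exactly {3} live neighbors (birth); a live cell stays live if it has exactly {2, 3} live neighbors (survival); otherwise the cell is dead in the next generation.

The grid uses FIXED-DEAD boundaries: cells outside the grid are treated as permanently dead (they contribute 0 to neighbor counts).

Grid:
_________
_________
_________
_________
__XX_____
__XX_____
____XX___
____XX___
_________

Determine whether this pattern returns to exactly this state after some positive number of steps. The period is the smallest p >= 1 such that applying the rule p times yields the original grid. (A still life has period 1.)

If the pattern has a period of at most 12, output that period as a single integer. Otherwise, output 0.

Answer: 2

Derivation:
Simulating and comparing each generation to the original:
Gen 0 (original, given above): 8 live cells
Gen 1: 6 live cells, differs from original
Gen 2: 8 live cells, MATCHES original -> period = 2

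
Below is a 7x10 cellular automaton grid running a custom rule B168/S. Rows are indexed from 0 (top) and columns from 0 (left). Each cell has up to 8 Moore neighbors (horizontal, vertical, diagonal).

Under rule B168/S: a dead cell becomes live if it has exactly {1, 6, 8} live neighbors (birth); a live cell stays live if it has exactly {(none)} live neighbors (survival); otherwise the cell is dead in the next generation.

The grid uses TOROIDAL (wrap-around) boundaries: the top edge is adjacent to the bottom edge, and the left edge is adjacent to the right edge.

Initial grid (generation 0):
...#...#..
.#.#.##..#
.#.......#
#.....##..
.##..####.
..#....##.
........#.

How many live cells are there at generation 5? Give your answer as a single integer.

Answer: 10

Derivation:
Simulating step by step:
Generation 0 (given above): 22 live cells
Generation 1: 9 live cells
.#........
..........
...#......
...##.....
....#.....
#...#.....
.#..#.....
Generation 2: 15 live cells
...###....
##.##.....
.....#....
..........
###......#
..#......#
.........#
Generation 3: 12 live cells
......#.#.
.........#
......#..#
...####.#.
..........
..........
.#....#...
Generation 4: 18 live cells
.##.......
..........
..#.......
#.#.......
..#.....##
###..###..
#.#.....##
Generation 5: 10 live cells
.......#..
#.........
#........#
.......#..
.#..#.....
....#....#
....#.....
Population at generation 5: 10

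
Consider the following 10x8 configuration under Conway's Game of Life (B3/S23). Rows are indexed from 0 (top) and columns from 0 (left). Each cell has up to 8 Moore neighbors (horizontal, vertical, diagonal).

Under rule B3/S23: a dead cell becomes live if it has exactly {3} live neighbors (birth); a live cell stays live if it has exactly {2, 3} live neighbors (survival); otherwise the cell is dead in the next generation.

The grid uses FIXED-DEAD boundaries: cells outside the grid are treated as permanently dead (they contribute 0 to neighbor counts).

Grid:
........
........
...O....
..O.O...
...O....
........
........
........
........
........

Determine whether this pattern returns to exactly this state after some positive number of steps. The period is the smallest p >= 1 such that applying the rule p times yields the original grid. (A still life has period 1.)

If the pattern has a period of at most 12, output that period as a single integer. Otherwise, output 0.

Simulating and comparing each generation to the original:
Gen 0 (original, given above): 4 live cells
Gen 1: 4 live cells, MATCHES original -> period = 1

Answer: 1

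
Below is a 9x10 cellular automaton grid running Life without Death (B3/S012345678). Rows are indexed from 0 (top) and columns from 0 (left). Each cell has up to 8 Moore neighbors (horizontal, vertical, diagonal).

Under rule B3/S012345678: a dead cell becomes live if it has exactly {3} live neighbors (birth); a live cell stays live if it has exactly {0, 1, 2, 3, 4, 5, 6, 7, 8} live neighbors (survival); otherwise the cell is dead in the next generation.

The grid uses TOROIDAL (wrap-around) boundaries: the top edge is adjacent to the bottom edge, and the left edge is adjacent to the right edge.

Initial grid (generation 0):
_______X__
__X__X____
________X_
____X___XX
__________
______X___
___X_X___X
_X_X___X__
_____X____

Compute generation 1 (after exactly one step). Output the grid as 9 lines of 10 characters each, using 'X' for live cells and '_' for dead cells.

Simulating step by step:
Generation 0 (given above): 15 live cells
Generation 1: 23 live cells
(generation 1 grid is the final answer)

Answer: ______XX__
__X__X____
________XX
____X___XX
__________
______X___
__XXXXX__X
_XXX__XX__
_____XX___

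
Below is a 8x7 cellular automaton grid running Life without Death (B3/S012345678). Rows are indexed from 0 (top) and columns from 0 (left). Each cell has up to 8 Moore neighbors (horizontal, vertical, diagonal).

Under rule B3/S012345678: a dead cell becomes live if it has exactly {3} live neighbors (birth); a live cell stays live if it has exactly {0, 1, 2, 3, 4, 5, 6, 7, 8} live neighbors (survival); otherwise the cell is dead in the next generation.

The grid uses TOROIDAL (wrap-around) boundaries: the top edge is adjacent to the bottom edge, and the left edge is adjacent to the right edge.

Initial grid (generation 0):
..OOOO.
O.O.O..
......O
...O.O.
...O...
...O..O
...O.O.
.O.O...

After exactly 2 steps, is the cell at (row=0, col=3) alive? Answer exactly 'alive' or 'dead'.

Simulating step by step:
Generation 0 (given above): 17 live cells
Generation 1: 26 live cells
..OOOO.
OOO.O.O
...OOOO
...OOO.
..OO...
..OO..O
...O.O.
.O.O.O.
Generation 2: 31 live cells
..OOOO.
OOO.O.O
.O.OOOO
...OOOO
..OO.O.
..OO..O
...O.OO
.O.O.OO

Cell (0,3) at generation 2: 1 -> alive

Answer: alive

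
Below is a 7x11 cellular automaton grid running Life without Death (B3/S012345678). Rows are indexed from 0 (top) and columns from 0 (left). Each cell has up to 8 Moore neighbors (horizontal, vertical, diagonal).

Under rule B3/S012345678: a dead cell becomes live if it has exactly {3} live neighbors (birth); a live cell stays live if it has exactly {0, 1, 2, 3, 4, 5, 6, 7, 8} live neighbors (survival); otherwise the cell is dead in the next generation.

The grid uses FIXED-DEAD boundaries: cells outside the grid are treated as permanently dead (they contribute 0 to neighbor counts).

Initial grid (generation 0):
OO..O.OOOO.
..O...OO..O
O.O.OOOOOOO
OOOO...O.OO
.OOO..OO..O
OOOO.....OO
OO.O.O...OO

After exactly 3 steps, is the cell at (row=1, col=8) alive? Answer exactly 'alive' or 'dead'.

Simulating step by step:
Generation 0 (given above): 45 live cells
Generation 1: 52 live cells
OO..OOOOOO.
O.O.O.OO..O
O.O.OOOOOOO
OOOO...O.OO
.OOOO.OO..O
OOOO..O.OOO
OO.OOO...OO
Generation 2: 55 live cells
OO.OOOOOOO.
O.O.O.OO..O
O.O.OOOOOOO
OOOO...O.OO
.OOOOOOO..O
OOOO..O.OOO
OO.OOO..OOO
Generation 3: 57 live cells
OOOOOOOOOO.
O.O.O.OO..O
O.O.OOOOOOO
OOOO...O.OO
.OOOOOOO..O
OOOO..O.OOO
OO.OOO.OOOO

Cell (1,8) at generation 3: 0 -> dead

Answer: dead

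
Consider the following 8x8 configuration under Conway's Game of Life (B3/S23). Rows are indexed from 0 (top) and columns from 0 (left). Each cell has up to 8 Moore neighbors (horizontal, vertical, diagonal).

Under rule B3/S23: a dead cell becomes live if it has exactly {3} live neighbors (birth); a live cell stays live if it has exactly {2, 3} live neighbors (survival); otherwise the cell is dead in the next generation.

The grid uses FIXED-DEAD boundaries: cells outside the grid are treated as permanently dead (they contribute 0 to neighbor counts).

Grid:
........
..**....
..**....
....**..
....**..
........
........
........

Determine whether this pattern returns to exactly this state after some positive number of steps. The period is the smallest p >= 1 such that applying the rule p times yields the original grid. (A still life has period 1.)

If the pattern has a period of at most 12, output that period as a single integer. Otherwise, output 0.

Answer: 2

Derivation:
Simulating and comparing each generation to the original:
Gen 0 (original, given above): 8 live cells
Gen 1: 6 live cells, differs from original
Gen 2: 8 live cells, MATCHES original -> period = 2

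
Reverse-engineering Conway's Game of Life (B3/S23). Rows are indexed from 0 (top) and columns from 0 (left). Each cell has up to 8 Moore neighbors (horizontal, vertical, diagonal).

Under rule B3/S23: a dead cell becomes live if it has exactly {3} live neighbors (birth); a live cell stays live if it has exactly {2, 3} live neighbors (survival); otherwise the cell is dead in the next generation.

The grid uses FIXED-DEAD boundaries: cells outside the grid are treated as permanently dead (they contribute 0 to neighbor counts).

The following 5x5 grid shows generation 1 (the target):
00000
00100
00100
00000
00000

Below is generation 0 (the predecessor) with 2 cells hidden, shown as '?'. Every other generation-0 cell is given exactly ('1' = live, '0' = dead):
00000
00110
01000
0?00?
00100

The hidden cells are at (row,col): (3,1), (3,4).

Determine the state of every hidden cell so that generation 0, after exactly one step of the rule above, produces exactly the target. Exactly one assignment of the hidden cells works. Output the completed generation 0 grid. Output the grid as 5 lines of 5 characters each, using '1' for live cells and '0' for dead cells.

Hidden generation-0 cells (in order): (3,1), (3,4).
A hidden cell only influences target cells in its own 3x3 neighborhood. Try each of the 2^2 = 4 assignments, step the completed generation 0 forward once under B3/S23, and compare with the target:
  (3,1)=0 (3,4)=0 -> step reproduces the target at every cell -> ACCEPT
  (3,1)=0 (3,4)=1 -> step gives (2,3)='1' but target has '0' -> reject
  (3,1)=1 (3,4)=0 -> step gives (2,1)='1' but target has '0' -> reject
  (3,1)=1 (3,4)=1 -> step gives (2,1)='1' but target has '0' -> reject
Unique solution: (3,1)=dead, (3,4)=dead.
Check: live-neighbor counts of every cell in the completed generation 0:
01221
12211
11321
12210
01010
Applying B3/S23 to generation 0 with these counts gives:
00000
00100
00100
00000
00000
which matches the target exactly.

Answer: 00000
00110
01000
00000
00100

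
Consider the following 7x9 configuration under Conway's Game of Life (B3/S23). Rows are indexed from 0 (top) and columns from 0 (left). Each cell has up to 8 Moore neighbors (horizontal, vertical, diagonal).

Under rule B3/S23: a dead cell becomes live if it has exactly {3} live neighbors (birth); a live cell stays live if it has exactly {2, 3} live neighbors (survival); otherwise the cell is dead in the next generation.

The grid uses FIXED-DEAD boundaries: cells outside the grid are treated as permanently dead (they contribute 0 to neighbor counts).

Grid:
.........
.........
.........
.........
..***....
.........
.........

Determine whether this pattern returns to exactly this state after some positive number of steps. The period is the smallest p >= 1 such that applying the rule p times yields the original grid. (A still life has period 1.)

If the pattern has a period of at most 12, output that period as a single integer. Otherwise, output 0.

Answer: 2

Derivation:
Simulating and comparing each generation to the original:
Gen 0 (original, given above): 3 live cells
Gen 1: 3 live cells, differs from original
Gen 2: 3 live cells, MATCHES original -> period = 2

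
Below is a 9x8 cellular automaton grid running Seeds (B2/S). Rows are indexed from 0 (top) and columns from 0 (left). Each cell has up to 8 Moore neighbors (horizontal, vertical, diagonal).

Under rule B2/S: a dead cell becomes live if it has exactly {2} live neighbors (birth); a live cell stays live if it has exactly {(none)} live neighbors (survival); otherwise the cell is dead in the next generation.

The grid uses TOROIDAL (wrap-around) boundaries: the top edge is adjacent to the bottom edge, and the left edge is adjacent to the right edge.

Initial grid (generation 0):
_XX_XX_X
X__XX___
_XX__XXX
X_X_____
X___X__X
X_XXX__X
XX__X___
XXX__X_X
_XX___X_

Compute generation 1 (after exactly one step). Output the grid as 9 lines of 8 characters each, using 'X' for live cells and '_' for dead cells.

Simulating step by step:
Generation 0 (given above): 34 live cells
Generation 1: 5 live cells
(generation 1 grid is the final answer)

Answer: ________
________
________
____X___
_____XX_
______X_
________
____X___
________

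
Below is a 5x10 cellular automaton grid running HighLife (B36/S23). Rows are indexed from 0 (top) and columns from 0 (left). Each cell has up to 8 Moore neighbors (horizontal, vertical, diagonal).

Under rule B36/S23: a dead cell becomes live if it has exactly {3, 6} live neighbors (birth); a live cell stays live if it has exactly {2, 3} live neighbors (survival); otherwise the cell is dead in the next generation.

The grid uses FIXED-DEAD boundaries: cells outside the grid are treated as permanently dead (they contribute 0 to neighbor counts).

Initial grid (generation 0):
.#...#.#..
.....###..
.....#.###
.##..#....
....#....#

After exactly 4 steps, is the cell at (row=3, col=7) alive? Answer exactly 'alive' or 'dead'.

Simulating step by step:
Generation 0 (given above): 15 live cells
Generation 1: 13 live cells
.....#.#..
....##....
....#####.
....###..#
..........
Generation 2: 11 live cells
....###...
......#.#.
...#...##.
....#...#.
.....#....
Generation 3: 11 live cells
.....###..
....#.#.#.
........##
....#..##.
..........
Generation 4: 11 live cells
.....###..
......#.##
.....#...#
.......###
..........

Cell (3,7) at generation 4: 1 -> alive

Answer: alive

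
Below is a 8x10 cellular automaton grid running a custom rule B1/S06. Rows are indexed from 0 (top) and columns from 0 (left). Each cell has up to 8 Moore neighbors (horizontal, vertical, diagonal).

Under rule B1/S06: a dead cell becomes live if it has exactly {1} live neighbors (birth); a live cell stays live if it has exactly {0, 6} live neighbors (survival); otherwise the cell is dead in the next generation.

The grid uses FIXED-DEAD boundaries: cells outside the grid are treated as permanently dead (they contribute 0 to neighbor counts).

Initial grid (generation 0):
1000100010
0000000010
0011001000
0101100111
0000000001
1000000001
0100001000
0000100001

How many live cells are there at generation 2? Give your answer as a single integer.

Answer: 15

Derivation:
Simulating step by step:
Generation 0 (given above): 20 live cells
Generation 1: 29 live cells
1101110000
1000001000
1000000000
1000000000
0000011000
0010011100
0011101100
1111101111
Generation 2: 15 live cells
0000000100
0000000100
0000011100
0000100100
1011000010
0000001000
0001001100
0000000000
Population at generation 2: 15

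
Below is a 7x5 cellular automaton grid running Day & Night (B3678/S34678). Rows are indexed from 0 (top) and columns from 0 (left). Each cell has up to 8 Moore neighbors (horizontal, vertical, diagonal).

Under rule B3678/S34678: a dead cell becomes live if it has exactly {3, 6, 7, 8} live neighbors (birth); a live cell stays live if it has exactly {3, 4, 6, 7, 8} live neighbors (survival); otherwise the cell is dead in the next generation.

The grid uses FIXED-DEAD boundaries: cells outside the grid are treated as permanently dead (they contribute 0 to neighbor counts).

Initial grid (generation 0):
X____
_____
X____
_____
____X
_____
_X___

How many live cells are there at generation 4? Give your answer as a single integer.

Answer: 0

Derivation:
Simulating step by step:
Generation 0 (given above): 4 live cells
Generation 1: 0 live cells
_____
_____
_____
_____
_____
_____
_____
Generation 2: 0 live cells
_____
_____
_____
_____
_____
_____
_____
Generation 3: 0 live cells
_____
_____
_____
_____
_____
_____
_____
Generation 4: 0 live cells
_____
_____
_____
_____
_____
_____
_____
Population at generation 4: 0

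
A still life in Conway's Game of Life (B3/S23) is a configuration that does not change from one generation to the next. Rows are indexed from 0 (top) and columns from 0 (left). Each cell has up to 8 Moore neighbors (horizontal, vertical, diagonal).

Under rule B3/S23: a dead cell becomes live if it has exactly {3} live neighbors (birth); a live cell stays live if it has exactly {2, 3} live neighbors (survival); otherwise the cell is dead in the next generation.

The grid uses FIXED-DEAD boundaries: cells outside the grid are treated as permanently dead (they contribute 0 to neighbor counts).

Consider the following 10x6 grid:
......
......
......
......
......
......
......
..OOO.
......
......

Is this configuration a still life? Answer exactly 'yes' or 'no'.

Answer: no

Derivation:
Compute generation 1 and compare to generation 0 (given above):
Generation 1:
......
......
......
......
......
......
...O..
...O..
...O..
......
Cell (6,3) differs: gen0=0 vs gen1=1 -> NOT a still life.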